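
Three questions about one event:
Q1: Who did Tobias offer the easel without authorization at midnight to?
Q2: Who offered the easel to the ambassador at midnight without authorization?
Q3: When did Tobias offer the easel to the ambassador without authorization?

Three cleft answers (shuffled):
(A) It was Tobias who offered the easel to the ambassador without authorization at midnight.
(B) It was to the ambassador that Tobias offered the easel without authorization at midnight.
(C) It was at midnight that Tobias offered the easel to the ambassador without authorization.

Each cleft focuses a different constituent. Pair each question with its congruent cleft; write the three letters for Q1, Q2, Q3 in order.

BAC

Q1 asks about the recipient; cleft (B) focuses "to the ambassador", which is the recipient — so Q1 → B.
Q2 asks about the subject (agent); cleft (A) focuses "Tobias", which is the subject (agent) — so Q2 → A.
Q3 asks about the time; cleft (C) focuses "at midnight", which is the time — so Q3 → C.
Mapping: Q1→B, Q2→A, Q3→C.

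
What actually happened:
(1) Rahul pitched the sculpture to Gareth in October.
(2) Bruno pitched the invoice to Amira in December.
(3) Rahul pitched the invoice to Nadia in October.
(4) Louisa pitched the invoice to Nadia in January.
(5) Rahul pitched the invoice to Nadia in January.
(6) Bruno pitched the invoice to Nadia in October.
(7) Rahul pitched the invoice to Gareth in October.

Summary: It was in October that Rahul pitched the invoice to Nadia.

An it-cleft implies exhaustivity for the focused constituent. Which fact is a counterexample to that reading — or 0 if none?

The cleft puts "in October" in focus and presupposes the open proposition with agent = Rahul, thing = the invoice, recipient = Nadia.
The exhaustive reading says no other setting fits that background.
But fact (5) also has agent = Rahul, thing = the invoice, recipient = Nadia, with setting = in January — so the exhaustive reading fails.

5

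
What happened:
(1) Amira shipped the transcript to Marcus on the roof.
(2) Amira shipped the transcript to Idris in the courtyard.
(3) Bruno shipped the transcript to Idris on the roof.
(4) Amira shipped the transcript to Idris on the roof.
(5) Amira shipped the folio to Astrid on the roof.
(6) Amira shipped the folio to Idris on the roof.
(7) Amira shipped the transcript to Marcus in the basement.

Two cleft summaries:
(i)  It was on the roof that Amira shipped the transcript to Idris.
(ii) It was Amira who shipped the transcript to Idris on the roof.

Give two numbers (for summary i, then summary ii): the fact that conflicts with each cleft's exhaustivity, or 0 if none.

(i): focus "on the roof". Looking for same agent, thing, recipient (Amira / the transcript / Idris) with some other setting — fact (2) has in the courtyard there. Refuted.
(ii): focus "Amira". Looking for same thing, recipient, setting (the transcript / Idris / on the roof) with some other agent — fact (3) has Bruno there. Refuted.

2, 3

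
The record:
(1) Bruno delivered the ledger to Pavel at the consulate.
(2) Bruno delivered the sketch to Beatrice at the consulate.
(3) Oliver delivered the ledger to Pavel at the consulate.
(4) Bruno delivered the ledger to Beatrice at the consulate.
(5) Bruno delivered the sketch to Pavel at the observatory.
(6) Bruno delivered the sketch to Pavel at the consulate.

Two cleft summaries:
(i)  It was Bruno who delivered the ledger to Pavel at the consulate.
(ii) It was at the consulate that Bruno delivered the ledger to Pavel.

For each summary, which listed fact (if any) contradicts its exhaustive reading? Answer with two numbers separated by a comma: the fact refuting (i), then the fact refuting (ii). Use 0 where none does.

3, 0

(i): focus "Bruno". Looking for the ledger as thing and Pavel as recipient and at the consulate as setting with some other agent — fact (3) has Oliver there. Refuted.
(ii): focus "at the consulate". No fact shares Bruno as agent and the ledger as thing and Pavel as recipient with a different setting. 0.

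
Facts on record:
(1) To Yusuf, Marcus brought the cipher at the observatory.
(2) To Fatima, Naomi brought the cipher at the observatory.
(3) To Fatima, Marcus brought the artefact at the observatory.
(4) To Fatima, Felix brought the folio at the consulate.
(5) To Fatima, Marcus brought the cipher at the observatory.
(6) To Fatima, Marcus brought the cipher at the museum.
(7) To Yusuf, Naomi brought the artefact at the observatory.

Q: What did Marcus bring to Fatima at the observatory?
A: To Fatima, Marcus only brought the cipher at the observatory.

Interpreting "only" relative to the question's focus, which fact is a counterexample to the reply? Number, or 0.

Answering "What did ...?" puts focus on the thing — here, "the cipher".
"Only" then excludes alternative things while the background — agent = Marcus, recipient = Fatima, setting = at the observatory — is held fixed.
Fact (3) keeps agent = Marcus, recipient = Fatima, setting = at the observatory but has thing = the artefact; that refutes the reply.
(Fact (6) would refute a reading with focus on the setting — but that is not what the question asks.)

3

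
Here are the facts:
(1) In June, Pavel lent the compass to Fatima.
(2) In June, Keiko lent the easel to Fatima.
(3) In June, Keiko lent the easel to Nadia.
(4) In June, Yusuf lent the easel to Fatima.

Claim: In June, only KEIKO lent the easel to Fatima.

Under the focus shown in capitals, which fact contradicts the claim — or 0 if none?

4

The capitals mark "Keiko" as focus. So "only" rules out other agents, with the rest (thing = the easel, recipient = Fatima, setting = in June) as background.
Fact (4) matches on thing = the easel, recipient = Fatima, setting = in June, but has agent = Yusuf instead. That refutes the claim.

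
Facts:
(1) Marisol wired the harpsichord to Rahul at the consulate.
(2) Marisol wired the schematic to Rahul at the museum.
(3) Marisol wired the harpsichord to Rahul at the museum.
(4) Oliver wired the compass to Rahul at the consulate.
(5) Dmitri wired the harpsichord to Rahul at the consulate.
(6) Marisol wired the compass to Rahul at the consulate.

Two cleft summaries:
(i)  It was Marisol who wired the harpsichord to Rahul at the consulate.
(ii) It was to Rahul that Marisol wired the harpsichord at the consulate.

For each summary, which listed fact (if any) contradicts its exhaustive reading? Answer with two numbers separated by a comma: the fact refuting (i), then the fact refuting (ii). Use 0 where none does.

5, 0

(i): focus "Marisol". Looking for same thing, recipient, setting (the harpsichord / Rahul / at the consulate) with some other agent — fact (5) has Dmitri there. Refuted.
(ii): focus "Rahul". No fact shares same agent, thing, setting (Marisol / the harpsichord / at the consulate) with a different recipient. 0.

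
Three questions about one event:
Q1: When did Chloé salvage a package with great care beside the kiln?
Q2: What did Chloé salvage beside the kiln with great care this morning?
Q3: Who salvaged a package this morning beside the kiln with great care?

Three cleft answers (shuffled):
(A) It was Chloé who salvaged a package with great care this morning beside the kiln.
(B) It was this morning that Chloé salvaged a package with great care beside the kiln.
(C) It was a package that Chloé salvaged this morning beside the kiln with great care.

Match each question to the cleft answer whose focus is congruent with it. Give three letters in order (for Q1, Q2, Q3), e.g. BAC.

BCA

Q1 asks about the time; cleft (B) focuses "this morning", which is the time — so Q1 → B.
Q2 asks about the direct object; cleft (C) focuses "a package", which is the direct object — so Q2 → C.
Q3 asks about the subject (agent); cleft (A) focuses "Chloé", which is the subject (agent) — so Q3 → A.
Mapping: Q1→B, Q2→C, Q3→A.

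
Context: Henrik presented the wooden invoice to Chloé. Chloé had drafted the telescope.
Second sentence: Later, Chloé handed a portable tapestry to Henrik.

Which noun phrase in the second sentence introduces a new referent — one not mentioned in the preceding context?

"Chloé" and "Henrik" in the second sentence are given — already mentioned in the context.
"a portable tapestry" has no antecedent in the context; it is discourse-new (the indefinite article also signals a new referent).

a portable tapestry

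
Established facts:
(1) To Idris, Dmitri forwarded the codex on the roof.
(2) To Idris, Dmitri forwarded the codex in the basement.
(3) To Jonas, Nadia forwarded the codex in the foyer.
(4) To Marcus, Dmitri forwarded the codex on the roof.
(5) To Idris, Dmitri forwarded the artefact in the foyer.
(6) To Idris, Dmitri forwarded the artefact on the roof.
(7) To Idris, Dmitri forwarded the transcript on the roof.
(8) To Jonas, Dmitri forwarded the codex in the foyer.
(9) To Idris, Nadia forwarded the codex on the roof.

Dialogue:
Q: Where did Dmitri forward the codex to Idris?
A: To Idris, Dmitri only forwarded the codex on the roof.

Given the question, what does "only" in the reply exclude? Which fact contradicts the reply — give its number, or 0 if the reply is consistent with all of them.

2

Answering "Where did ...?" puts focus on the setting — here, "on the roof".
So "only" ranges over settings; the rest (Dmitri as agent and the codex as thing and Idris as recipient) is presupposed.
Fact (2) keeps Dmitri as agent and the codex as thing and Idris as recipient but has setting = in the basement; that refutes the reply.
(Fact (6) would refute a reading with focus on the thing — but that is not what the question asks.)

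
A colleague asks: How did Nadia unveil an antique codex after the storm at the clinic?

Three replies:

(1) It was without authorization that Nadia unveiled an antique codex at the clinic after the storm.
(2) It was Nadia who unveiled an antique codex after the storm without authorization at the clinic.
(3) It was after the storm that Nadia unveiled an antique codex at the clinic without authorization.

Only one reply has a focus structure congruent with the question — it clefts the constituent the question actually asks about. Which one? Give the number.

The question word "how" targets the manner.
Option (1) clefts "without authorization" — that matches what the question asks about.
Option (2) clefts "Nadia" — the subject (agent), not what was asked.
Option (3) clefts "after the storm" — the time, not what was asked.
So the congruent reply is (1).

1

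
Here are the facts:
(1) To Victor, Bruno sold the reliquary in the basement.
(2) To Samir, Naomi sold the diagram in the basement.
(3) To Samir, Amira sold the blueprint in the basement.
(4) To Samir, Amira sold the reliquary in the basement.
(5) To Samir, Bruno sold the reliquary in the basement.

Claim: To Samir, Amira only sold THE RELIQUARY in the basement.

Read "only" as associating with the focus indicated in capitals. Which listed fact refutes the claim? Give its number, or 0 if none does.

3

Focus (in capitals) is "the reliquary" — the thing. "Only" excludes alternative things while holding fixed agent = Amira, recipient = Samir, setting = in the basement.
Fact (3) matches on agent = Amira, recipient = Samir, setting = in the basement, but has thing = the blueprint instead. That refutes the claim.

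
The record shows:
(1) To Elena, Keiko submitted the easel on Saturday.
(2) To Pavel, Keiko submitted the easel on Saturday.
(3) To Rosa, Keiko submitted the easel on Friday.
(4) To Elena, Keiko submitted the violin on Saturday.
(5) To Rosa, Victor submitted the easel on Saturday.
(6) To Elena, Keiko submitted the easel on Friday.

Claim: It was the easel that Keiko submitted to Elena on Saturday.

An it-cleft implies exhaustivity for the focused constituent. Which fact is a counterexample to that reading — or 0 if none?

4

Focus of the cleft: "the easel" (the thing). Presupposed background: agent = Keiko, recipient = Elena, setting = on Saturday.
The exhaustive reading says no other thing fits that background.
Fact (4) shares the background but with thing = the violin; exhaustivity is violated.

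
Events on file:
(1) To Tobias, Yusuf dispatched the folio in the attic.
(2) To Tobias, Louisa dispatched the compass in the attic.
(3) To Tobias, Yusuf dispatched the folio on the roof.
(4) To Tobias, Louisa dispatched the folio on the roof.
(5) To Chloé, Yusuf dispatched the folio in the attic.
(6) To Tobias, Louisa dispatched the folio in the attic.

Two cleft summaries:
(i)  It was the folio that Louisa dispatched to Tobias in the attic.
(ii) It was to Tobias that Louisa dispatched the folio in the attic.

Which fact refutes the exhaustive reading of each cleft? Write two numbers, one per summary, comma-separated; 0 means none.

Summary (i) focuses "the folio" (the thing); background Louisa as agent and Tobias as recipient and in the attic as setting. Fact (2) matches that background with thing = the compass — refutes (i).
Summary (ii) focuses "Tobias" (the recipient); background Louisa as agent and the folio as thing and in the attic as setting. No fact matches that background with a different recipient, so 0.

2, 0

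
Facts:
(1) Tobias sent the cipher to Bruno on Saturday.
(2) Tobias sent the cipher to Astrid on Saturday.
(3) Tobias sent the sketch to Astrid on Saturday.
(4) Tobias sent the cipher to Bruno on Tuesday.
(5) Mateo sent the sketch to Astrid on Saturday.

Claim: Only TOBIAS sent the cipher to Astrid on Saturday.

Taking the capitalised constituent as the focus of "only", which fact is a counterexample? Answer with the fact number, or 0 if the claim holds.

Focus (in capitals) is "Tobias" — the agent. "Only" excludes alternative agents while holding fixed thing = the cipher, recipient = Astrid, setting = on Saturday.
No fact matches thing = the cipher, recipient = Astrid, setting = on Saturday with a different agent — every other fact differs on at least one backgrounded slot. So no fact refutes it.

0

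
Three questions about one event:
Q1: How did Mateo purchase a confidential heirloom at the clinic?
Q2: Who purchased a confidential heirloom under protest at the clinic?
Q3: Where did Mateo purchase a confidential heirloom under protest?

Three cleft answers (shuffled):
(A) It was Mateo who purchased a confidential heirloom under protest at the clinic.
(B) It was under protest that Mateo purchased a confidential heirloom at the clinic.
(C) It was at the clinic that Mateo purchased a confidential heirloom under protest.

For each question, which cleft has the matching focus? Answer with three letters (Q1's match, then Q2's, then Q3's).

Q1 asks about the manner; cleft (B) focuses "under protest", which is the manner — so Q1 → B.
Q2 asks about the subject (agent); cleft (A) focuses "Mateo", which is the subject (agent) — so Q2 → A.
Q3 asks about the location; cleft (C) focuses "at the clinic", which is the location — so Q3 → C.
Mapping: Q1→B, Q2→A, Q3→C.

BAC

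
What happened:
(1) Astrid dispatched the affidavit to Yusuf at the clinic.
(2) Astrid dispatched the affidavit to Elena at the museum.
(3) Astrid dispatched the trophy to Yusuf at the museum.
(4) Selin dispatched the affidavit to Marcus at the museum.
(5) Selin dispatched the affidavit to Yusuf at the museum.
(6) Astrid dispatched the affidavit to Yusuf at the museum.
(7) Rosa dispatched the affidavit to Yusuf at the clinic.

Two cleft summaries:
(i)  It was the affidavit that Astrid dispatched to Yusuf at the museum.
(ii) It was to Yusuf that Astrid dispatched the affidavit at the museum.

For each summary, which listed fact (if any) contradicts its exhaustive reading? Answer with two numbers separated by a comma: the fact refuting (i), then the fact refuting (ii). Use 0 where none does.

3, 2

Summary (i) focuses "the affidavit" (the thing); background Astrid as agent and Yusuf as recipient and at the museum as setting. Fact (3) matches that background with thing = the trophy — refutes (i).
Summary (ii) focuses "Yusuf" (the recipient); background Astrid as agent and the affidavit as thing and at the museum as setting. Fact (2) matches that background with recipient = Elena — refutes (ii).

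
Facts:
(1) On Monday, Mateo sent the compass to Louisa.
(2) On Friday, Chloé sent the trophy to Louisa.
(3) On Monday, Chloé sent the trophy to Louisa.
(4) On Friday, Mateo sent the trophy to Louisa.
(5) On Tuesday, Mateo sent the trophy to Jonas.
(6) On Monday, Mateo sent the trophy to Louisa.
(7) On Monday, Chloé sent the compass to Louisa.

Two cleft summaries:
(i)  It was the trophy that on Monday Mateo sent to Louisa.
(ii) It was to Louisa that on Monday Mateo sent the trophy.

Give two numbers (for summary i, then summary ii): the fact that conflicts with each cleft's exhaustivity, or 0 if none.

(i): focus "the trophy". Looking for same agent, recipient, setting (Mateo / Louisa / on Monday) with some other thing — fact (1) has the compass there. Refuted.
(ii): focus "Louisa". No fact shares same agent, thing, setting (Mateo / the trophy / on Monday) with a different recipient. 0.

1, 0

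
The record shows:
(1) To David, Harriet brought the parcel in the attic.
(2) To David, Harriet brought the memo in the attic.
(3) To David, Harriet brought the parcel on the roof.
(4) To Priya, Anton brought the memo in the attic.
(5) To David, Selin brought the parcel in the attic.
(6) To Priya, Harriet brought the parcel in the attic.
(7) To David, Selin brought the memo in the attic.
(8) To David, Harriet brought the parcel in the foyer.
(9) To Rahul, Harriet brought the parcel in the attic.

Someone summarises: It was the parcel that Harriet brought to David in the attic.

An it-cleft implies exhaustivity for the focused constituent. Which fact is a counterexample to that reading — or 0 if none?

Focus of the cleft: "the parcel" (the thing). Presupposed background: Harriet as agent and David as recipient and in the attic as setting.
Exhaustivity: the parcel is the only thing satisfying that background.
But fact (2) also has Harriet as agent and David as recipient and in the attic as setting, with thing = the memo — so the exhaustive reading fails.

2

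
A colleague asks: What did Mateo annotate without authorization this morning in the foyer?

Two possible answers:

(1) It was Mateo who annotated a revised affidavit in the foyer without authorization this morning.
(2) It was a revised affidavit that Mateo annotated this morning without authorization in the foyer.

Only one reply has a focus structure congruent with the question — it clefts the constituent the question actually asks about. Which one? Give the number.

The question word "what" targets the direct object.
Option (1) clefts "Mateo" — the subject (agent), not what was asked.
Option (2) clefts "a revised affidavit" — that matches what the question asks about.
So the congruent reply is (2).

2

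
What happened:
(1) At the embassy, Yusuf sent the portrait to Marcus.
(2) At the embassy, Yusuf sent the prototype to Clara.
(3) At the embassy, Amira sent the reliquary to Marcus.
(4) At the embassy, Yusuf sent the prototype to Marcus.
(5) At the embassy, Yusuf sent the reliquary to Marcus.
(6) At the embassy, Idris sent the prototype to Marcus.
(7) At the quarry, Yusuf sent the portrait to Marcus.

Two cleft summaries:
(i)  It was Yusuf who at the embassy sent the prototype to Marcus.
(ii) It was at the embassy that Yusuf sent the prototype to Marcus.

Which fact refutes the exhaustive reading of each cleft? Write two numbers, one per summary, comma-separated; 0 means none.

6, 0

Summary (i) focuses "Yusuf" (the agent); background thing = the prototype, recipient = Marcus, setting = at the embassy. Fact (6) matches that background with agent = Idris — refutes (i).
Summary (ii) focuses "at the embassy" (the setting); background agent = Yusuf, thing = the prototype, recipient = Marcus. No fact matches that background with a different setting, so 0.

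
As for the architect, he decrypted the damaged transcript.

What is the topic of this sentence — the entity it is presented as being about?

the architect

The construction explicitly marks "the architect" as what the sentence is about — the topic.
The remainder of the clause is the comment (what is said about the topic).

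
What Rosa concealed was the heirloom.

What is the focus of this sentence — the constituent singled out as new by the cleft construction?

the heirloom

In a pseudo-cleft "What ... was X", the post-copular constituent X is the focus.
Here the focus is "the heirloom". The backgrounded (presupposed) material includes "Rosa".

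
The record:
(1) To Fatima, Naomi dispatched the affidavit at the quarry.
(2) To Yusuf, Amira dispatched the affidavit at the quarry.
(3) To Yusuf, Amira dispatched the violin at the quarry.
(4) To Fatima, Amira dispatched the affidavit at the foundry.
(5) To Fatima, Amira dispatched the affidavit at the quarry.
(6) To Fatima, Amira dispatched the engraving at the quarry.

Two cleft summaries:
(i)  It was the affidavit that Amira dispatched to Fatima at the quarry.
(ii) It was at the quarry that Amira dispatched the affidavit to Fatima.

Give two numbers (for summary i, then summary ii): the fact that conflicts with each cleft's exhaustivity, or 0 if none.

6, 4

Summary (i) focuses "the affidavit" (the thing); background Amira as agent and Fatima as recipient and at the quarry as setting. Fact (6) matches that background with thing = the engraving — refutes (i).
Summary (ii) focuses "at the quarry" (the setting); background Amira as agent and the affidavit as thing and Fatima as recipient. Fact (4) matches that background with setting = at the foundry — refutes (ii).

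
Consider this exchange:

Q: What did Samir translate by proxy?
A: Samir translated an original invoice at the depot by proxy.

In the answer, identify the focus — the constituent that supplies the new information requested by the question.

The wh-word "what" asks about the direct object.
In the answer, "Samir" and "by proxy" are given — repeated from the question.
"at the depot" is also new, but it specifies the location, which is not what the question asks about — so it is not the focus.
The constituent filling the direct object gap is "an original invoice"; that is the focus.

an original invoice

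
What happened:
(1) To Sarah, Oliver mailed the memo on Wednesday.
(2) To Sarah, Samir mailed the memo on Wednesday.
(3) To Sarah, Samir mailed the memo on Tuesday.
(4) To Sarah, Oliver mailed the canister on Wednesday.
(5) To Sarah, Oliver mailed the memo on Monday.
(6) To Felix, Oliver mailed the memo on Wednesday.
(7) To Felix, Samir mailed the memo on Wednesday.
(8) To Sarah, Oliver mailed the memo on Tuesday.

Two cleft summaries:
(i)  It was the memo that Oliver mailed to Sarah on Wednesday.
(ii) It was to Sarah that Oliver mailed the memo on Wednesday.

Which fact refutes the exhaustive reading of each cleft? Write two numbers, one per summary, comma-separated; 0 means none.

(i): focus "the memo". Looking for Oliver as agent and Sarah as recipient and on Wednesday as setting with some other thing — fact (4) has the canister there. Refuted.
(ii): focus "Sarah". Looking for Oliver as agent and the memo as thing and on Wednesday as setting with some other recipient — fact (6) has Felix there. Refuted.

4, 6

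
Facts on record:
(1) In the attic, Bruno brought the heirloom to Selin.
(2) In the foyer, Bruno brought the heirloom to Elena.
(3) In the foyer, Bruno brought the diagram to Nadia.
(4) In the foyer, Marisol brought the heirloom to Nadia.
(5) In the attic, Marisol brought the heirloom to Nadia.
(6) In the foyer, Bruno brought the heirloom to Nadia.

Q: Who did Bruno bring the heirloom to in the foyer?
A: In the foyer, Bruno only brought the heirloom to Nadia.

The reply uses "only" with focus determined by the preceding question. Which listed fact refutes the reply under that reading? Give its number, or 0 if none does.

The question "Who did ... to ...?" targets the recipient, so in the reply the focus falls on "Nadia".
"Only" then excludes alternative recipients while the background — same agent, thing, setting (Bruno / the heirloom / in the foyer) — is held fixed.
Fact (2) keeps same agent, thing, setting (Bruno / the heirloom / in the foyer) but has recipient = Elena; that refutes the reply.
(Fact (3) would refute a reading with focus on the thing — but that is not what the question asks.)

2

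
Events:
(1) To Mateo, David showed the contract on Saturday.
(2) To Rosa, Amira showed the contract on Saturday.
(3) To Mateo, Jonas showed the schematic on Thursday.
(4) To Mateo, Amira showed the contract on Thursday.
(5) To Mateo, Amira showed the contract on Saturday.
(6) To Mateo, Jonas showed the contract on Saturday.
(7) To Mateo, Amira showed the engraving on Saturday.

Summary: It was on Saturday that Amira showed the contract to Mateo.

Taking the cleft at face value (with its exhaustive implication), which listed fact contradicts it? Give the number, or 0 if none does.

4

The cleft puts "on Saturday" in focus and presupposes the open proposition with agent = Amira, thing = the contract, recipient = Mateo.
Exhaustivity: on Saturday is the only setting satisfying that background.
But fact (4) also has agent = Amira, thing = the contract, recipient = Mateo, with setting = on Thursday — so the exhaustive reading fails.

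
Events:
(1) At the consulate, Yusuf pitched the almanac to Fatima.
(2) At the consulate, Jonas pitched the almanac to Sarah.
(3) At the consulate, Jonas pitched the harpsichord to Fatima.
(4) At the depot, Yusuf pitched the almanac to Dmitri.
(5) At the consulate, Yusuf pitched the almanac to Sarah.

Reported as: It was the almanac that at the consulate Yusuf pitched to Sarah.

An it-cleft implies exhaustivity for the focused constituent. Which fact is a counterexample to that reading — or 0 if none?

0

The cleft puts "the almanac" in focus and presupposes the open proposition with agent = Yusuf, recipient = Sarah, setting = at the consulate.
The exhaustive reading says no other thing fits that background.
No listed fact matches the background with a different thing. Exhaustivity holds.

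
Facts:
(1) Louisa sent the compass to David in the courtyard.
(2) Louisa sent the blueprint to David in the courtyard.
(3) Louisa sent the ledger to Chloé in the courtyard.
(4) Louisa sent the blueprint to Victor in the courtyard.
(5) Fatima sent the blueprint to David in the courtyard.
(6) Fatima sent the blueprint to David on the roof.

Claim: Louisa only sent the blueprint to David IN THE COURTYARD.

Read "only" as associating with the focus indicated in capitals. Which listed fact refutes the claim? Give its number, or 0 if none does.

0

The capitals mark "in the courtyard" as focus. So "only" rules out other settings, with the rest (Louisa as agent and the blueprint as thing and David as recipient) as background.
Every other fact changes something in the background, not just the setting. Nothing refutes the claim.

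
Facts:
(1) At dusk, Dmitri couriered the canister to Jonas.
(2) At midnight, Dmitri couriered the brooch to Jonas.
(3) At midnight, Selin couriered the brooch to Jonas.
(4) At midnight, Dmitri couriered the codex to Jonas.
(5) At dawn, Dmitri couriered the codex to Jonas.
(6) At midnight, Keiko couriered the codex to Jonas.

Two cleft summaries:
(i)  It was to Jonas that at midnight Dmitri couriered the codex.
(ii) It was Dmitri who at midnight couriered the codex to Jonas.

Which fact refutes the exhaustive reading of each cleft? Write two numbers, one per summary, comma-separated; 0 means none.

0, 6

(i): focus "Jonas". No fact shares same agent, thing, setting (Dmitri / the codex / at midnight) with a different recipient. 0.
(ii): focus "Dmitri". Looking for same thing, recipient, setting (the codex / Jonas / at midnight) with some other agent — fact (6) has Keiko there. Refuted.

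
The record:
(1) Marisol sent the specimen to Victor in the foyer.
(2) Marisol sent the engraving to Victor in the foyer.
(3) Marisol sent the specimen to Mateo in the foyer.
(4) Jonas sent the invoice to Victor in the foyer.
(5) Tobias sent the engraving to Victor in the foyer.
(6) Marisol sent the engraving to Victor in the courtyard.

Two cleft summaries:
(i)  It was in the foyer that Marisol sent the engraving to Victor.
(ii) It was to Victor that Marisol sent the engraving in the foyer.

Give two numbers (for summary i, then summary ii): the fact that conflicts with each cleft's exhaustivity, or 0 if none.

(i): focus "in the foyer". Looking for agent = Marisol, thing = the engraving, recipient = Victor with some other setting — fact (6) has in the courtyard there. Refuted.
(ii): focus "Victor". No fact shares agent = Marisol, thing = the engraving, setting = in the foyer with a different recipient. 0.

6, 0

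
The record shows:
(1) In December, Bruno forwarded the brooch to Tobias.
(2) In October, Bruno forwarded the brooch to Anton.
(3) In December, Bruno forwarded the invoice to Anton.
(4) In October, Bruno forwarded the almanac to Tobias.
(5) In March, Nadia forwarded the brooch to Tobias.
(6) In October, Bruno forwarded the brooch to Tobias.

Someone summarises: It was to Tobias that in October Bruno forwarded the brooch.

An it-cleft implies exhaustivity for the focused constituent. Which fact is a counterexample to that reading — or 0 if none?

Focus of the cleft: "Tobias" (the recipient). Presupposed background: Bruno as agent and the brooch as thing and in October as setting.
Exhaustivity: Tobias is the only recipient satisfying that background.
But fact (2) also has Bruno as agent and the brooch as thing and in October as setting, with recipient = Anton — so the exhaustive reading fails.

2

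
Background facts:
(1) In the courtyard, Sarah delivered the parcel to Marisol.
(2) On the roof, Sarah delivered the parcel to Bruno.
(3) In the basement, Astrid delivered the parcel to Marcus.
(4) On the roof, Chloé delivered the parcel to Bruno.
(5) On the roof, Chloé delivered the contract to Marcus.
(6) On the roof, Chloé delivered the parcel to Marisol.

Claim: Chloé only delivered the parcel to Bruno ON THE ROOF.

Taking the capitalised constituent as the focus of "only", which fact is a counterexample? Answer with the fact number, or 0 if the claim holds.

The capitals mark "on the roof" as focus. So "only" rules out other settings, with the rest (agent = Chloé, thing = the parcel, recipient = Bruno) as background.
No fact matches agent = Chloé, thing = the parcel, recipient = Bruno with a different setting — every other fact differs on at least one backgrounded slot. So no fact refutes it.

0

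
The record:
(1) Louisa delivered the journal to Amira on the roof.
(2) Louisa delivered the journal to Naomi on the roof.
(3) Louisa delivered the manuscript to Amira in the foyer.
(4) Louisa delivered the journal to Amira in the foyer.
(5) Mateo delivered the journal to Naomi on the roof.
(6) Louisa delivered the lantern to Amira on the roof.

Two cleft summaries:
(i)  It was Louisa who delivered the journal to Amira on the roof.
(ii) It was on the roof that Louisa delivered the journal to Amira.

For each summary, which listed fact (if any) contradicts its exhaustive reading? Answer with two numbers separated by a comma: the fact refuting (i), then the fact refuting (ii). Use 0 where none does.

0, 4

Summary (i) focuses "Louisa" (the agent); background the journal as thing and Amira as recipient and on the roof as setting. No fact matches that background with a different agent, so 0.
Summary (ii) focuses "on the roof" (the setting); background Louisa as agent and the journal as thing and Amira as recipient. Fact (4) matches that background with setting = in the foyer — refutes (ii).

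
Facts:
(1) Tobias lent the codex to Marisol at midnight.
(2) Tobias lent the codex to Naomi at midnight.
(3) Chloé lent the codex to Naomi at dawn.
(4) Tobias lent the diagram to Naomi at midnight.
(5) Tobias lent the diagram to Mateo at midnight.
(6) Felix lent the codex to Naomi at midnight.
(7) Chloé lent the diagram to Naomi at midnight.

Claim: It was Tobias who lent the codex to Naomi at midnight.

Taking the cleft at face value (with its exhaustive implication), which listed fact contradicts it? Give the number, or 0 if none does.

Focus of the cleft: "Tobias" (the agent). Presupposed background: same thing, recipient, setting (the codex / Naomi / at midnight).
The exhaustive reading says no other agent fits that background.
But fact (6) also has same thing, recipient, setting (the codex / Naomi / at midnight), with agent = Felix — so the exhaustive reading fails.

6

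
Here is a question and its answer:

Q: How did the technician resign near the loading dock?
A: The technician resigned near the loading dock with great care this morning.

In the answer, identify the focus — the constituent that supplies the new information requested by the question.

with great care

The wh-word "how" asks about the manner.
In the answer, "the technician" and "near the loading dock" are given — repeated from the question.
"this morning" is also new, but it specifies the time, which is not what the question asks about — so it is not the focus.
The constituent filling the manner gap is "with great care"; that is the focus.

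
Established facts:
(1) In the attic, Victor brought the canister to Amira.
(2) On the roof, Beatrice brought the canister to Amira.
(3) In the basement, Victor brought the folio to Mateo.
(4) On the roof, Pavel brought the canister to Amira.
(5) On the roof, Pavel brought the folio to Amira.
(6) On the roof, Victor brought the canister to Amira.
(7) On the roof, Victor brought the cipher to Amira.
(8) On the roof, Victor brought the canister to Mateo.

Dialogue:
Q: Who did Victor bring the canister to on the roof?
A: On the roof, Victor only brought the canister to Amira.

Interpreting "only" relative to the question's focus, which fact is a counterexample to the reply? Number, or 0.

The question "Who did ... to ...?" targets the recipient, so in the reply the focus falls on "Amira".
So "only" ranges over recipients; the rest (agent = Victor, thing = the canister, setting = on the roof) is presupposed.
Fact (8) keeps agent = Victor, thing = the canister, setting = on the roof but has recipient = Mateo; that refutes the reply.
(Fact (7) would refute a reading with focus on the thing — but that is not what the question asks.)

8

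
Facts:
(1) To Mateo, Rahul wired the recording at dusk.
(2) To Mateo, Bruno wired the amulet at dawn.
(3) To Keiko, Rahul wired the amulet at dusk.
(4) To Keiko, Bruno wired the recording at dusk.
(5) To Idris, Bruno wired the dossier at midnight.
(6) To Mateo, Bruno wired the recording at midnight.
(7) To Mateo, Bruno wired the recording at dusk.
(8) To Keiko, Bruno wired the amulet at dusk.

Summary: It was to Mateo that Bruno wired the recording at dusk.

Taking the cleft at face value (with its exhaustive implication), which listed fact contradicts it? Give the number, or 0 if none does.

Focus of the cleft: "Mateo" (the recipient). Presupposed background: same agent, thing, setting (Bruno / the recording / at dusk).
Exhaustivity: Mateo is the only recipient satisfying that background.
Fact (4) shares the background but with recipient = Keiko; exhaustivity is violated.

4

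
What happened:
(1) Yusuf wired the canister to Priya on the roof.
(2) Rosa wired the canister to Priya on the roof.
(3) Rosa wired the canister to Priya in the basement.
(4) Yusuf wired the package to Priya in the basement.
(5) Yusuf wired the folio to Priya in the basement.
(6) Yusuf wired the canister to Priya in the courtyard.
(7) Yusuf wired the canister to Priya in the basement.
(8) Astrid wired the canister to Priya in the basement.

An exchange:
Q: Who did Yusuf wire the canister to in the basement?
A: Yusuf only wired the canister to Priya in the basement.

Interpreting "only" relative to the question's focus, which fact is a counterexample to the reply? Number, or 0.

The question "Who did ... to ...?" targets the recipient, so in the reply the focus falls on "Priya".
So "only" ranges over recipients; the rest (Yusuf as agent and the canister as thing and in the basement as setting) is presupposed.
No fact keeps Yusuf as agent and the canister as thing and in the basement as setting while changing the recipient; every other fact differs on something backgrounded. The reply stands.
(Fact (4) would refute a reading with focus on the thing — but that is not what the question asks.)

0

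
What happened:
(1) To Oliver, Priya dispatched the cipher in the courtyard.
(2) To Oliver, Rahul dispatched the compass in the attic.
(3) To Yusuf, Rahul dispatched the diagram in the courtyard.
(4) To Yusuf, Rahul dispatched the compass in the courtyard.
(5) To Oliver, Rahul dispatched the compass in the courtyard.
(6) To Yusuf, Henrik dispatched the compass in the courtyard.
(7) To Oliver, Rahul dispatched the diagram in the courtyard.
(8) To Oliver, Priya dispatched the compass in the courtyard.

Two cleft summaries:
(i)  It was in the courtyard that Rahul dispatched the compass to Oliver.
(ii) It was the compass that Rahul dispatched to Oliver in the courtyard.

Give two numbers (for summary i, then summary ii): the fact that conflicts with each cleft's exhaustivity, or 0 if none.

2, 7

(i): focus "in the courtyard". Looking for Rahul as agent and the compass as thing and Oliver as recipient with some other setting — fact (2) has in the attic there. Refuted.
(ii): focus "the compass". Looking for Rahul as agent and Oliver as recipient and in the courtyard as setting with some other thing — fact (7) has the diagram there. Refuted.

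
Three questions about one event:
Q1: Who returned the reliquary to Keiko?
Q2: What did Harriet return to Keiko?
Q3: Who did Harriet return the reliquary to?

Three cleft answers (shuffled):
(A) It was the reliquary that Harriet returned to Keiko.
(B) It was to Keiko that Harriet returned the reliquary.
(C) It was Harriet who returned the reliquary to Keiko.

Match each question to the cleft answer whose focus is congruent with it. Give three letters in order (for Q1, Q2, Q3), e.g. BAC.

CAB

Q1 asks about the subject (agent); cleft (C) focuses "Harriet", which is the subject (agent) — so Q1 → C.
Q2 asks about the direct object; cleft (A) focuses "the reliquary", which is the direct object — so Q2 → A.
Q3 asks about the recipient; cleft (B) focuses "to Keiko", which is the recipient — so Q3 → B.
Mapping: Q1→C, Q2→A, Q3→B.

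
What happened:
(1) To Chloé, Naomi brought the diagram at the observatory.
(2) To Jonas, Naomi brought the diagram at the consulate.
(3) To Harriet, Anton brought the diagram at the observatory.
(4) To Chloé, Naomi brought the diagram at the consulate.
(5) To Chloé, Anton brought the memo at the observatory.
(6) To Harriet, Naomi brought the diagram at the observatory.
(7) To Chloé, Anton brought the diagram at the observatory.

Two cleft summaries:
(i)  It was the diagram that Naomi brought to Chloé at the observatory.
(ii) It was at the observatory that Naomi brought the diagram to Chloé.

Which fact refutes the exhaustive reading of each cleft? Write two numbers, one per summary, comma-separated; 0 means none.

(i): focus "the diagram". No fact shares same agent, recipient, setting (Naomi / Chloé / at the observatory) with a different thing. 0.
(ii): focus "at the observatory". Looking for same agent, thing, recipient (Naomi / the diagram / Chloé) with some other setting — fact (4) has at the consulate there. Refuted.

0, 4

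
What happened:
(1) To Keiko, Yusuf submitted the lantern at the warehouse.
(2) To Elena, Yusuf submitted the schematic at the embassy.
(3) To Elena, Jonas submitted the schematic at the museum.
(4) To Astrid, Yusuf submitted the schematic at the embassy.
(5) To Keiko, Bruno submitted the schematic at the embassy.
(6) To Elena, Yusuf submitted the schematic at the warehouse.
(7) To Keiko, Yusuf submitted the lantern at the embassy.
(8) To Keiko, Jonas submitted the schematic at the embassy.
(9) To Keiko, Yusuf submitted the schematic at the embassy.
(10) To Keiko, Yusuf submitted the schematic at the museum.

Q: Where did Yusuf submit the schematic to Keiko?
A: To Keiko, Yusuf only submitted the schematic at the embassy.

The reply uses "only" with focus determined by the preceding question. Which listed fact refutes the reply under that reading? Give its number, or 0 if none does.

10

Answering "Where did ...?" puts focus on the setting — here, "at the embassy".
So "only" ranges over settings; the rest (same agent, thing, recipient (Yusuf / the schematic / Keiko)) is presupposed.
Fact (10) keeps same agent, thing, recipient (Yusuf / the schematic / Keiko) but has setting = at the museum; that refutes the reply.
(Fact (2) would refute a reading with focus on the recipient — but that is not what the question asks.)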